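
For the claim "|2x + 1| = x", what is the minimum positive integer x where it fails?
Testing positive integers:
x = 1: LHS = |2·1 + 1| = |3| = 3; 3 = 1 — FAILS  ← smallest positive counterexample

Answer: x = 1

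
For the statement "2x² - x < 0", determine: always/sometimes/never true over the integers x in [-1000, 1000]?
Over all integers in [-1000, 1000], LHS − RHS is smallest at x = 0, where it equals 0:
x = 0: LHS = 2·0² - 0 = 0; 0 < 0 — FAILS
At the ends of the range:
x = -1000: LHS = 2·(-1000)² - (-1000) = 2001000; 2001000 < 0 — FAILS
x = 1000: LHS = 2·1000² - 1000 = 1999000; 1999000 < 0 — FAILS
Hence LHS − RHS is never negative, i.e. LHS ≥ RHS throughout, so the claimed relation (<) fails for every integer in [-1000, 1000].

No integer in the range satisfies it.

Answer: Never true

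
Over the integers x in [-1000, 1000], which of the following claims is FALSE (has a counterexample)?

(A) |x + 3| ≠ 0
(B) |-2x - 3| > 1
(A) x = -3: LHS = |(-3) + 3| = |0| = 0; 0 ≠ 0 — FAILS
(B) x = -1: LHS = |-2·(-1) - 3| = |-1| = 1; 1 > 1 — FAILS

Answer: Both A and B are false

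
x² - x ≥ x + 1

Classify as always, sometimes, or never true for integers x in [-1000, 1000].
Holds at x = -1: LHS = (-1)² - (-1) = 2, RHS = (-1) + 1 = 0; 2 ≥ 0 — holds
Fails at x = 0: LHS = 0² - 0 = 0, RHS = 0 + 1 = 1; 0 ≥ 1 — FAILS
It is satisfied by some integers in the range but not all.

Answer: Sometimes true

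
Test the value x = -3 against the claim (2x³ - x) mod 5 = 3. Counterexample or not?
Substitute x = -3 into the relation:
x = -3: LHS = (2·(-3)³ - (-3)) mod 5 = (-51) mod 5 = 4; 4 = 3 — FAILS

Since the claim fails at x = -3, this value is a counterexample.

Answer: Yes, x = -3 is a counterexample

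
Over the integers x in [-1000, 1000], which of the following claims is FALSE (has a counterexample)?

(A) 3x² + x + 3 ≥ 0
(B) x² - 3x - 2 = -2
(A) Over all integers in [-1000, 1000], LHS − RHS is smallest at x = 0, where it equals 3:
x = 0: LHS = 3·0² + 0 + 3 = 3; 3 ≥ 0 — holds
At the ends of the range:
x = -1000: LHS = 3·(-1000)² + (-1000) + 3 = 2999003; 2999003 ≥ 0 — holds
x = 1000: LHS = 3·1000² + 1000 + 3 = 3001003; 3001003 ≥ 0 — holds
Hence LHS − RHS is never negative, i.e. LHS ≥ RHS throughout, so the relation holds for every integer in [-1000, 1000].

(B) x = 1: LHS = 1² - 3·1 - 2 = -4; -4 = -2 — FAILS

Only (B) has a counterexample.

Answer: B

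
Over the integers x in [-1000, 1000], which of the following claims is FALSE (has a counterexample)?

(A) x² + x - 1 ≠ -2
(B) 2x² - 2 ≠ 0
(A) Over all integers in [-1000, 1000], LHS − RHS is always positive; it is smallest at x = 0, where it equals 1:
x = 0: LHS = 0² + 0 - 1 = -1; -1 ≠ -2 — holds
At the ends of the range:
x = -1000: LHS = (-1000)² + (-1000) - 1 = 998999; 998999 ≠ -2 — holds
x = 1000: LHS = 1000² + 1000 - 1 = 1000999; 1000999 ≠ -2 — holds
Hence LHS − RHS is never 0, i.e. the two sides are never equal, so the relation holds for every integer in [-1000, 1000].

(B) x = 1: LHS = 2·1² - 2 = 0; 0 ≠ 0 — FAILS

Only (B) has a counterexample.

Answer: B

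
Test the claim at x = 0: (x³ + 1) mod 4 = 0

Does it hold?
x = 0: LHS = (0³ + 1) mod 4 = 1 mod 4 = 1; 1 = 0 — FAILS

The relation fails at x = 0, so x = 0 is a counterexample.

Answer: No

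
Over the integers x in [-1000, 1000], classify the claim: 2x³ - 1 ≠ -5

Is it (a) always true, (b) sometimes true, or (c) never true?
Track d = LHS − RHS over the integers in [-1000, 1000]. Equality would need d = 0, but d changes sign only between consecutive integers, jumping over 0:
x = -2: LHS = 2·(-2)³ - 1 = -17; -17 ≠ -5 — holds  (d = -12)
x = -1: LHS = 2·(-1)³ - 1 = -3; -3 ≠ -5 — holds  (d = 2)
Away from these crossings d keeps a constant sign, and checking every integer in [-1000, 1000] confirms d ≠ 0 throughout. Hence the two sides are never equal, so the relation holds for every integer in [-1000, 1000].

No counterexample exists.

Answer: Always true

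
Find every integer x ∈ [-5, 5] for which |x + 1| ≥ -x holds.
Holds for: {0, 1, 2, 3, 4, 5}
Fails for: {-5, -4, -3, -2, -1}

Answer: {0, 1, 2, 3, 4, 5}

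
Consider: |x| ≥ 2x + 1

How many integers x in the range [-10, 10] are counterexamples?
Counterexamples in [-10, 10]: {0, 1, 2, 3, 4, 5, 6, 7, 8, 9, 10}.

Counting them gives 11 values.

Answer: 11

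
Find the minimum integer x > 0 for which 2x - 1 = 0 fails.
Testing positive integers:
x = 1: LHS = 2·1 - 1 = 1; 1 = 0 — FAILS  ← smallest positive counterexample

Answer: x = 1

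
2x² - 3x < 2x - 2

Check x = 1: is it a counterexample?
Substitute x = 1 into the relation:
x = 1: LHS = 2·1² - 3·1 = -1, RHS = 2·1 - 2 = 0; -1 < 0 — holds

The claim holds here, so x = 1 is not a counterexample. (A counterexample exists elsewhere, e.g. x = 0.)

Answer: No, x = 1 is not a counterexample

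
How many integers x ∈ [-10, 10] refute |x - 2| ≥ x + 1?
Counterexamples in [-10, 10]: {1, 2, 3, 4, 5, 6, 7, 8, 9, 10}.

Counting them gives 10 values.

Answer: 10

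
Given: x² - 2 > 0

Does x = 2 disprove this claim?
Substitute x = 2 into the relation:
x = 2: LHS = 2² - 2 = 2; 2 > 0 — holds

The claim holds here, so x = 2 is not a counterexample. (A counterexample exists elsewhere, e.g. x = 0.)

Answer: No, x = 2 is not a counterexample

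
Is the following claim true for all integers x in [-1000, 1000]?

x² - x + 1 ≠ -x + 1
The claim fails at x = 0:
x = 0: LHS = 0² - 0 + 1 = 1, RHS = -0 + 1 = 1; 1 ≠ 1 — FAILS

Because a single integer refutes it, the statement is false.

Answer: False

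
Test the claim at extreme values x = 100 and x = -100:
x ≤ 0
x = 100: 100 ≤ 0 — FAILS
x = -100: -100 ≤ 0 — holds

Answer: Partially: fails for x = 100, holds for x = -100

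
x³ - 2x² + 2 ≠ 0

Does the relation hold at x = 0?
x = 0: LHS = 0³ - 2·0² + 2 = 2; 2 ≠ 0 — holds

The relation is satisfied at x = 0.

Answer: Yes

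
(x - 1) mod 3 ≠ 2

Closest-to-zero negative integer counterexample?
Testing negative integers from -1 downward:
x = -1: LHS = ((-1) - 1) mod 3 = (-2) mod 3 = 1; 1 ≠ 2 — holds
x = -2: LHS = ((-2) - 1) mod 3 = (-3) mod 3 = 0; 0 ≠ 2 — holds
x = -3: LHS = ((-3) - 1) mod 3 = (-4) mod 3 = 2; 2 ≠ 2 — FAILS  ← closest negative counterexample to 0

Answer: x = -3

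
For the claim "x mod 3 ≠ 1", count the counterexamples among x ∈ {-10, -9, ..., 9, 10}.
Counterexamples in [-10, 10]: {-8, -5, -2, 1, 4, 7, 10}.

Counting them gives 7 values.

Answer: 7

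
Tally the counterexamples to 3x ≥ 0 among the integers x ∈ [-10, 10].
Counterexamples in [-10, 10]: {-10, -9, -8, -7, -6, -5, -4, -3, -2, -1}.

Counting them gives 10 values.

Answer: 10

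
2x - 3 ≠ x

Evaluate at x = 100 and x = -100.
x = 100: LHS = 2·100 - 3 = 197; 197 ≠ 100 — holds
x = -100: LHS = 2·(-100) - 3 = -203; -203 ≠ -100 — holds

Answer: Yes, holds for both x = 100 and x = -100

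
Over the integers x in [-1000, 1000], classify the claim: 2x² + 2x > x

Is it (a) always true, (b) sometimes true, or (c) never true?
Holds at x = 1: LHS = 2·1² + 2·1 = 4; 4 > 1 — holds
Fails at x = 0: LHS = 2·0² + 2·0 = 0; 0 > 0 — FAILS
It is satisfied by some integers in the range but not all.

Answer: Sometimes true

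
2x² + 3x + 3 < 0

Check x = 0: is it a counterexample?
Substitute x = 0 into the relation:
x = 0: LHS = 2·0² + 3·0 + 3 = 3; 3 < 0 — FAILS

Since the claim fails at x = 0, this value is a counterexample.

Answer: Yes, x = 0 is a counterexample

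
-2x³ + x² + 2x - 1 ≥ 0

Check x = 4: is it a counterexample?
Substitute x = 4 into the relation:
x = 4: LHS = -2·4³ + 4² + 2·4 - 1 = -105; -105 ≥ 0 — FAILS

Since the claim fails at x = 4, this value is a counterexample.

Answer: Yes, x = 4 is a counterexample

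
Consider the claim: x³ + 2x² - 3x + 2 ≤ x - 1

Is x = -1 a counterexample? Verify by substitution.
Substitute x = -1 into the relation:
x = -1: LHS = (-1)³ + 2·(-1)² - 3·(-1) + 2 = 6, RHS = (-1) - 1 = -2; 6 ≤ -2 — FAILS

Since the claim fails at x = -1, this value is a counterexample.

Answer: Yes, x = -1 is a counterexample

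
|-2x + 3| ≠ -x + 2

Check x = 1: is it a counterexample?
Substitute x = 1 into the relation:
x = 1: LHS = |-2·1 + 3| = |1| = 1, RHS = -1 + 2 = 1; 1 ≠ 1 — FAILS

Since the claim fails at x = 1, this value is a counterexample.

Answer: Yes, x = 1 is a counterexample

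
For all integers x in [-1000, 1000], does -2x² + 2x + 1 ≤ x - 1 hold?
The claim fails at x = 0:
x = 0: LHS = -2·0² + 2·0 + 1 = 1, RHS = 0 - 1 = -1; 1 ≤ -1 — FAILS

Because a single integer refutes it, the statement is false.

Answer: False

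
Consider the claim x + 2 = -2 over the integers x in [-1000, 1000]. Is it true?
The claim fails at x = 0:
x = 0: LHS = 0 + 2 = 2; 2 = -2 — FAILS

Because a single integer refutes it, the statement is false.

Answer: False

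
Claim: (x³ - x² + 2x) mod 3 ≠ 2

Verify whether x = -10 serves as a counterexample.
Substitute x = -10 into the relation:
x = -10: LHS = ((-10)³ - (-10)² + 2·(-10)) mod 3 = (-1120) mod 3 = 2; 2 ≠ 2 — FAILS

Since the claim fails at x = -10, this value is a counterexample.

Answer: Yes, x = -10 is a counterexample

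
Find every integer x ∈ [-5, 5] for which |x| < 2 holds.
Holds for: {-1, 0, 1}
Fails for: {-5, -4, -3, -2, 2, 3, 4, 5}

Answer: {-1, 0, 1}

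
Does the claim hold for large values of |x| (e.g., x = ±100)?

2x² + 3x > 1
x = 100: LHS = 2·100² + 3·100 = 20300; 20300 > 1 — holds
x = -100: LHS = 2·(-100)² + 3·(-100) = 19700; 19700 > 1 — holds

Answer: Yes, holds for both x = 100 and x = -100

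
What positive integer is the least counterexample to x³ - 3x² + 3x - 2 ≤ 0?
Testing positive integers:
x = 1: LHS = 1³ - 3·1² + 3·1 - 2 = -1; -1 ≤ 0 — holds
x = 2: LHS = 2³ - 3·2² + 3·2 - 2 = 0; 0 ≤ 0 — holds
x = 3: LHS = 3³ - 3·3² + 3·3 - 2 = 7; 7 ≤ 0 — FAILS  ← smallest positive counterexample

Answer: x = 3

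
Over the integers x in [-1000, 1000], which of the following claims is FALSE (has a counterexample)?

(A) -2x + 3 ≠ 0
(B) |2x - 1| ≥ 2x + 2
(A) Track d = LHS − RHS over the integers in [-1000, 1000]. Equality would need d = 0, but d changes sign only between consecutive integers, jumping over 0:
x = 1: LHS = -2·1 + 3 = 1; 1 ≠ 0 — holds  (d = 1)
x = 2: LHS = -2·2 + 3 = -1; -1 ≠ 0 — holds  (d = -1)
Away from these crossings d keeps a constant sign, and checking every integer in [-1000, 1000] confirms d ≠ 0 throughout. Hence the two sides are never equal, so the relation holds for every integer in [-1000, 1000].

(B) x = 0: LHS = |2·0 - 1| = |-1| = 1, RHS = 2·0 + 2 = 2; 1 ≥ 2 — FAILS

Only (B) has a counterexample.

Answer: B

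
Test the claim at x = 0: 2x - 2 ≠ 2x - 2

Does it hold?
x = 0: LHS = 2·0 - 2 = -2, RHS = 2·0 - 2 = -2; -2 ≠ -2 — FAILS

The relation fails at x = 0, so x = 0 is a counterexample.

Answer: No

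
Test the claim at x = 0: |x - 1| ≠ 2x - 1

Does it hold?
x = 0: LHS = |0 - 1| = |-1| = 1, RHS = 2·0 - 1 = -1; 1 ≠ -1 — holds

The relation is satisfied at x = 0.

Answer: Yes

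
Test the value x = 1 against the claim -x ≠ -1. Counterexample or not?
Substitute x = 1 into the relation:
x = 1: -1 ≠ -1 — FAILS

Since the claim fails at x = 1, this value is a counterexample.

Answer: Yes, x = 1 is a counterexample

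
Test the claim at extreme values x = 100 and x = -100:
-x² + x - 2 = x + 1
x = 100: LHS = -100² + 100 - 2 = -9902, RHS = 100 + 1 = 101; -9902 = 101 — FAILS
x = -100: LHS = -(-100)² + (-100) - 2 = -10102, RHS = (-100) + 1 = -99; -10102 = -99 — FAILS

Answer: No, fails for both x = 100 and x = -100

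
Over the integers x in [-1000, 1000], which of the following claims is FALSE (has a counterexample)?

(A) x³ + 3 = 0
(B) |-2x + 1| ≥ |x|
(A) x = 0: LHS = 0³ + 3 = 3; 3 = 0 — FAILS

(B) Over all integers in [-1000, 1000], LHS − RHS is smallest at x = 1, where it equals 0:
x = 1: LHS = |-2·1 + 1| = |-1| = 1, RHS = |1| = 1; 1 ≥ 1 — holds
At the ends of the range:
x = -1000: LHS = |-2·(-1000) + 1| = |2001| = 2001, RHS = |-1000| = 1000; 2001 ≥ 1000 — holds
x = 1000: LHS = |-2·1000 + 1| = |-1999| = 1999, RHS = |1000| = 1000; 1999 ≥ 1000 — holds
Hence LHS − RHS is never negative, i.e. LHS ≥ RHS throughout, so the relation holds for every integer in [-1000, 1000].

Only (A) has a counterexample.

Answer: A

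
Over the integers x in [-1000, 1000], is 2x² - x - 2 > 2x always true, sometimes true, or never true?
Holds at x = -1: LHS = 2·(-1)² - (-1) - 2 = 1, RHS = 2·(-1) = -2; 1 > -2 — holds
Fails at x = 0: LHS = 2·0² - 0 - 2 = -2, RHS = 2·0 = 0; -2 > 0 — FAILS
It is satisfied by some integers in the range but not all.

Answer: Sometimes true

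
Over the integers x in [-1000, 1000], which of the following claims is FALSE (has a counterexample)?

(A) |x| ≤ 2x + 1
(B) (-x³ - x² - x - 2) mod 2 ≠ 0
(A) x = -1: LHS = |-1| = 1, RHS = 2·(-1) + 1 = -1; 1 ≤ -1 — FAILS
(B) x = 0: LHS = (-0³ - 0² - 0 - 2) mod 2 = (-2) mod 2 = 0; 0 ≠ 0 — FAILS

Answer: Both A and B are false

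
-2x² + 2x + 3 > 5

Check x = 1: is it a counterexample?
Substitute x = 1 into the relation:
x = 1: LHS = -2·1² + 2·1 + 3 = 3; 3 > 5 — FAILS

Since the claim fails at x = 1, this value is a counterexample.

Answer: Yes, x = 1 is a counterexample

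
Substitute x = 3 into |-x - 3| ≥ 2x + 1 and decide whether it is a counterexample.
Substitute x = 3 into the relation:
x = 3: LHS = |-3 - 3| = |-6| = 6, RHS = 2·3 + 1 = 7; 6 ≥ 7 — FAILS

Since the claim fails at x = 3, this value is a counterexample.

Answer: Yes, x = 3 is a counterexample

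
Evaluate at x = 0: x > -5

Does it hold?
x = 0: 0 > -5 — holds

The relation is satisfied at x = 0.

Answer: Yes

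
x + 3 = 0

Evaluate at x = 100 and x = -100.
x = 100: LHS = 100 + 3 = 103; 103 = 0 — FAILS
x = -100: LHS = (-100) + 3 = -97; -97 = 0 — FAILS

Answer: No, fails for both x = 100 and x = -100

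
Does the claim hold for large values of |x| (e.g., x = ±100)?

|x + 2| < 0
x = 100: LHS = |100 + 2| = |102| = 102; 102 < 0 — FAILS
x = -100: LHS = |(-100) + 2| = |-98| = 98; 98 < 0 — FAILS

Answer: No, fails for both x = 100 and x = -100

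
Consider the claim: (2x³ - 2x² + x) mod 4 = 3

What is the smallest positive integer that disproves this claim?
Testing positive integers:
x = 1: LHS = (2·1³ - 2·1² + 1) mod 4 = 1 mod 4 = 1; 1 = 3 — FAILS  ← smallest positive counterexample

Answer: x = 1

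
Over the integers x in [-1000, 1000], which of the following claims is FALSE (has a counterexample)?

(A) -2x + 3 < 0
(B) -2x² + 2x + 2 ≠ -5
(A) x = 0: LHS = -2·0 + 3 = 3; 3 < 0 — FAILS

(B) Track d = LHS − RHS over the integers in [-1000, 1000]. Equality would need d = 0, but d changes sign only between consecutive integers, jumping over 0:
x = -2: LHS = -2·(-2)² + 2·(-2) + 2 = -10; -10 ≠ -5 — holds  (d = -5)
x = -1: LHS = -2·(-1)² + 2·(-1) + 2 = -2; -2 ≠ -5 — holds  (d = 3)
x = 2: LHS = -2·2² + 2·2 + 2 = -2; -2 ≠ -5 — holds  (d = 3)
x = 3: LHS = -2·3² + 2·3 + 2 = -10; -10 ≠ -5 — holds  (d = -5)
Away from these crossings d keeps a constant sign, and checking every integer in [-1000, 1000] confirms d ≠ 0 throughout. Hence the two sides are never equal, so the relation holds for every integer in [-1000, 1000].

Only (A) has a counterexample.

Answer: A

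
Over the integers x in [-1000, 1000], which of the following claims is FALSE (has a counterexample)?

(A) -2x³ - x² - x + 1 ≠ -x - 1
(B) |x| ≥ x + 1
(A) Track d = LHS − RHS over the integers in [-1000, 1000]. Equality would need d = 0, but d changes sign only between consecutive integers, jumping over 0:
x = 0: LHS = -2·0³ - 0² - 0 + 1 = 1, RHS = -0 - 1 = -1; 1 ≠ -1 — holds  (d = 2)
x = 1: LHS = -2·1³ - 1² - 1 + 1 = -3, RHS = -1 - 1 = -2; -3 ≠ -2 — holds  (d = -1)
Away from these crossings d keeps a constant sign, and checking every integer in [-1000, 1000] confirms d ≠ 0 throughout. Hence the two sides are never equal, so the relation holds for every integer in [-1000, 1000].

(B) x = 0: LHS = |0| = 0, RHS = 0 + 1 = 1; 0 ≥ 1 — FAILS

Only (B) has a counterexample.

Answer: B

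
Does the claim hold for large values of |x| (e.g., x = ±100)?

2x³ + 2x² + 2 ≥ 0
x = 100: LHS = 2·100³ + 2·100² + 2 = 2020002; 2020002 ≥ 0 — holds
x = -100: LHS = 2·(-100)³ + 2·(-100)² + 2 = -1979998; -1979998 ≥ 0 — FAILS

Answer: Partially: holds for x = 100, fails for x = -100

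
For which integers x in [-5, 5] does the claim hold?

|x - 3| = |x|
Track d = LHS − RHS over the integers in [-5, 5]. Equality would need d = 0, but d changes sign only between consecutive integers, jumping over 0:
x = 1: LHS = |1 - 3| = |-2| = 2, RHS = |1| = 1; 2 = 1 — FAILS  (d = 1)
x = 2: LHS = |2 - 3| = |-1| = 1, RHS = |2| = 2; 1 = 2 — FAILS  (d = -1)
Away from these crossings d keeps a constant sign, and checking every integer in [-5, 5] confirms d ≠ 0 throughout. Hence the two sides are never equal, so the claimed relation (=) fails for every integer in [-5, 5].

Answer: None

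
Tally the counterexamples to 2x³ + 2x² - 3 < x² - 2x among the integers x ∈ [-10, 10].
Counterexamples in [-10, 10]: {1, 2, 3, 4, 5, 6, 7, 8, 9, 10}.

Counting them gives 10 values.

Answer: 10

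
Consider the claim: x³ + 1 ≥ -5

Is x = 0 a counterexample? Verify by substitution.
Substitute x = 0 into the relation:
x = 0: LHS = 0³ + 1 = 1; 1 ≥ -5 — holds

The claim holds here, so x = 0 is not a counterexample. (A counterexample exists elsewhere, e.g. x = -2.)

Answer: No, x = 0 is not a counterexample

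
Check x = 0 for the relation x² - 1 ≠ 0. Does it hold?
x = 0: LHS = 0² - 1 = -1; -1 ≠ 0 — holds

The relation is satisfied at x = 0.

Answer: Yes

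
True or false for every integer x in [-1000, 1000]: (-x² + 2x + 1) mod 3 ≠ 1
The claim fails at x = 0:
x = 0: LHS = (-0² + 2·0 + 1) mod 3 = 1 mod 3 = 1; 1 ≠ 1 — FAILS

Because a single integer refutes it, the statement is false.

Answer: False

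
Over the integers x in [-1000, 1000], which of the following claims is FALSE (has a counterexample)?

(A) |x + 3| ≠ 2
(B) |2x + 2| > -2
(A) x = -1: LHS = |(-1) + 3| = |2| = 2; 2 ≠ 2 — FAILS

(B) An absolute value is never negative, so the left side is ≥ 0 for every x, while the right side is -2. Tightest case in [-1000, 1000] is x = -1:
x = -1: LHS = |2·(-1) + 2| = |0| = 0; 0 > -2 — holds
Hence LHS − RHS is never zero or negative, i.e. LHS > RHS throughout, so the relation holds for every integer in [-1000, 1000].

Only (A) has a counterexample.

Answer: A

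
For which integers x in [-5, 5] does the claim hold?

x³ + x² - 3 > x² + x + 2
Holds for: {2, 3, 4, 5}
Fails for: {-5, -4, -3, -2, -1, 0, 1}

Answer: {2, 3, 4, 5}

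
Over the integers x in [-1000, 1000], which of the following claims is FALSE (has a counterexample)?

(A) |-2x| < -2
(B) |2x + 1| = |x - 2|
(A) x = 0: LHS = |-2·0| = |0| = 0; 0 < -2 — FAILS
(B) x = 0: LHS = |2·0 + 1| = |1| = 1, RHS = |0 - 2| = |-2| = 2; 1 = 2 — FAILS

Answer: Both A and B are false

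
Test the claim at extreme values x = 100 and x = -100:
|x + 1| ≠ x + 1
x = 100: LHS = |100 + 1| = |101| = 101, RHS = 100 + 1 = 101; 101 ≠ 101 — FAILS
x = -100: LHS = |(-100) + 1| = |-99| = 99, RHS = (-100) + 1 = -99; 99 ≠ -99 — holds

Answer: Partially: fails for x = 100, holds for x = -100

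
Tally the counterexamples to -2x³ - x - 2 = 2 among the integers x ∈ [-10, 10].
Counterexamples in [-10, 10]: {-10, -9, -8, -7, -6, -5, -4, -3, -2, -1, 0, 1, 2, 3, 4, 5, 6, 7, 8, 9, 10}.

Counting them gives 21 values.

Answer: 21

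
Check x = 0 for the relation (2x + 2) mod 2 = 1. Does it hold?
x = 0: LHS = (2·0 + 2) mod 2 = 2 mod 2 = 0; 0 = 1 — FAILS

The relation fails at x = 0, so x = 0 is a counterexample.

Answer: No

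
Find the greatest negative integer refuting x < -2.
Testing negative integers from -1 downward:
x = -1: -1 < -2 — FAILS  ← closest negative counterexample to 0

Answer: x = -1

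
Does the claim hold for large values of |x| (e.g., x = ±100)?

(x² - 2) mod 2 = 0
x = 100: LHS = (100² - 2) mod 2 = 9998 mod 2 = 0; 0 = 0 — holds
x = -100: LHS = ((-100)² - 2) mod 2 = 9998 mod 2 = 0; 0 = 0 — holds

Answer: Yes, holds for both x = 100 and x = -100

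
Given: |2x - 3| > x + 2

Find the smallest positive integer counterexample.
Testing positive integers:
x = 1: LHS = |2·1 - 3| = |-1| = 1, RHS = 1 + 2 = 3; 1 > 3 — FAILS  ← smallest positive counterexample

Answer: x = 1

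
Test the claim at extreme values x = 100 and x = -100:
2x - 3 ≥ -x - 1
x = 100: LHS = 2·100 - 3 = 197, RHS = -100 - 1 = -101; 197 ≥ -101 — holds
x = -100: LHS = 2·(-100) - 3 = -203, RHS = -(-100) - 1 = 99; -203 ≥ 99 — FAILS

Answer: Partially: holds for x = 100, fails for x = -100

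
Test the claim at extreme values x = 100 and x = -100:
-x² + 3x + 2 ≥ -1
x = 100: LHS = -100² + 3·100 + 2 = -9698; -9698 ≥ -1 — FAILS
x = -100: LHS = -(-100)² + 3·(-100) + 2 = -10298; -10298 ≥ -1 — FAILS

Answer: No, fails for both x = 100 and x = -100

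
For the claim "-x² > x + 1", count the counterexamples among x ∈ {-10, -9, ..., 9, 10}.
Counterexamples in [-10, 10]: {-10, -9, -8, -7, -6, -5, -4, -3, -2, -1, 0, 1, 2, 3, 4, 5, 6, 7, 8, 9, 10}.

Counting them gives 21 values.

Answer: 21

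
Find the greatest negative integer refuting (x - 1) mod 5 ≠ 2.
Testing negative integers from -1 downward:
x = -1: LHS = ((-1) - 1) mod 5 = (-2) mod 5 = 3; 3 ≠ 2 — holds
x = -2: LHS = ((-2) - 1) mod 5 = (-3) mod 5 = 2; 2 ≠ 2 — FAILS  ← closest negative counterexample to 0

Answer: x = -2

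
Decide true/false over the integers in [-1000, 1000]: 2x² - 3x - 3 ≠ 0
Track d = LHS − RHS over the integers in [-1000, 1000]. Equality would need d = 0, but d changes sign only between consecutive integers, jumping over 0:
x = -1: LHS = 2·(-1)² - 3·(-1) - 3 = 2; 2 ≠ 0 — holds  (d = 2)
x = 0: LHS = 2·0² - 3·0 - 3 = -3; -3 ≠ 0 — holds  (d = -3)
x = 2: LHS = 2·2² - 3·2 - 3 = -1; -1 ≠ 0 — holds  (d = -1)
x = 3: LHS = 2·3² - 3·3 - 3 = 6; 6 ≠ 0 — holds  (d = 6)
Away from these crossings d keeps a constant sign, and checking every integer in [-1000, 1000] confirms d ≠ 0 throughout. Hence the two sides are never equal, so the relation holds for every integer in [-1000, 1000].

No counterexample exists.

Answer: True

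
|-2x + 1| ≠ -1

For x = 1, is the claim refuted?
Substitute x = 1 into the relation:
x = 1: LHS = |-2·1 + 1| = |-1| = 1; 1 ≠ -1 — holds

The relation holds at x = 1, so it is not a counterexample.

Answer: No, x = 1 is not a counterexample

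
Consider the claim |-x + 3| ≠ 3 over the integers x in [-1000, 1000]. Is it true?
The claim fails at x = 0:
x = 0: LHS = |-0 + 3| = |3| = 3; 3 ≠ 3 — FAILS

Because a single integer refutes it, the statement is false.

Answer: False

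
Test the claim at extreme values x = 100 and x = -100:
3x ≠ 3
x = 100: LHS = 3·100 = 300; 300 ≠ 3 — holds
x = -100: LHS = 3·(-100) = -300; -300 ≠ 3 — holds

Answer: Yes, holds for both x = 100 and x = -100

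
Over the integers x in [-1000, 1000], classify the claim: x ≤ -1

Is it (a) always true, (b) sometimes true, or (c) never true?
Holds at x = -1: -1 ≤ -1 — holds
Fails at x = 0: 0 ≤ -1 — FAILS
It is satisfied by some integers in the range but not all.

Answer: Sometimes true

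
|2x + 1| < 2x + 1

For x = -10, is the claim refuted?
Substitute x = -10 into the relation:
x = -10: LHS = |2·(-10) + 1| = |-19| = 19, RHS = 2·(-10) + 1 = -19; 19 < -19 — FAILS

Since the claim fails at x = -10, this value is a counterexample.

Answer: Yes, x = -10 is a counterexample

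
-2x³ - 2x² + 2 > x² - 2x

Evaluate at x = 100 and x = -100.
x = 100: LHS = -2·100³ - 2·100² + 2 = -2019998, RHS = 100² - 2·100 = 9800; -2019998 > 9800 — FAILS
x = -100: LHS = -2·(-100)³ - 2·(-100)² + 2 = 1980002, RHS = (-100)² - 2·(-100) = 10200; 1980002 > 10200 — holds

Answer: Partially: fails for x = 100, holds for x = -100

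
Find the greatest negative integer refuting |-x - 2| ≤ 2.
Testing negative integers from -1 downward:
x = -1: LHS = |-(-1) - 2| = |-1| = 1; 1 ≤ 2 — holds
x = -2: LHS = |-(-2) - 2| = |0| = 0; 0 ≤ 2 — holds
x = -3: LHS = |-(-3) - 2| = |1| = 1; 1 ≤ 2 — holds
x = -4: LHS = |-(-4) - 2| = |2| = 2; 2 ≤ 2 — holds
x = -5: LHS = |-(-5) - 2| = |3| = 3; 3 ≤ 2 — FAILS  ← closest negative counterexample to 0

Answer: x = -5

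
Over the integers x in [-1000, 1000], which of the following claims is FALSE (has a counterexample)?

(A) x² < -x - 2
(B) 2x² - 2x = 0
(A) x = 0: LHS = 0² = 0, RHS = -0 - 2 = -2; 0 < -2 — FAILS
(B) x = -1: LHS = 2·(-1)² - 2·(-1) = 4; 4 = 0 — FAILS

Answer: Both A and B are false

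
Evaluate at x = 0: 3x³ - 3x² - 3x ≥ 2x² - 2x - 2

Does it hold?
x = 0: LHS = 3·0³ - 3·0² - 3·0 = 0, RHS = 2·0² - 2·0 - 2 = -2; 0 ≥ -2 — holds

The relation is satisfied at x = 0.

Answer: Yes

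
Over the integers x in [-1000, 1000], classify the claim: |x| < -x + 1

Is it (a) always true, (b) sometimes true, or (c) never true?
Holds at x = 0: LHS = |0| = 0, RHS = -0 + 1 = 1; 0 < 1 — holds
Fails at x = 1: LHS = |1| = 1, RHS = -1 + 1 = 0; 1 < 0 — FAILS
It is satisfied by some integers in the range but not all.

Answer: Sometimes true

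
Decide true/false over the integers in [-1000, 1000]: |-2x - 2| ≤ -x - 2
The claim fails at x = 0:
x = 0: LHS = |-2·0 - 2| = |-2| = 2, RHS = -0 - 2 = -2; 2 ≤ -2 — FAILS

Because a single integer refutes it, the statement is false.

Answer: False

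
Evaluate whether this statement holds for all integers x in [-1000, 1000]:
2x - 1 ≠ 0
Track d = LHS − RHS over the integers in [-1000, 1000]. Equality would need d = 0, but d changes sign only between consecutive integers, jumping over 0:
x = 0: LHS = 2·0 - 1 = -1; -1 ≠ 0 — holds  (d = -1)
x = 1: LHS = 2·1 - 1 = 1; 1 ≠ 0 — holds  (d = 1)
Away from these crossings d keeps a constant sign, and checking every integer in [-1000, 1000] confirms d ≠ 0 throughout. Hence the two sides are never equal, so the relation holds for every integer in [-1000, 1000].

No counterexample exists.

Answer: True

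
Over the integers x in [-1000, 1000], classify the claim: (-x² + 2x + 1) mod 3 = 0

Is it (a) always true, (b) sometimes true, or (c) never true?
For a polynomial with integer coefficients, its value mod 3 depends only on x mod 3, so it suffices to check one representative of each residue class, x = 0, 1, 2:
x = 0: LHS = (-0² + 2·0 + 1) mod 3 = 1 mod 3 = 1; 1 = 0 — FAILS
x = 1: LHS = (-1² + 2·1 + 1) mod 3 = 2 mod 3 = 2; 2 = 0 — FAILS
x = 2: LHS = (-2² + 2·2 + 1) mod 3 = 1 mod 3 = 1; 1 = 0 — FAILS
The relation fails in every residue class, so the claimed relation (=) fails for every integer in [-1000, 1000].

No integer in the range satisfies it.

Answer: Never true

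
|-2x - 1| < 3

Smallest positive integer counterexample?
Testing positive integers:
x = 1: LHS = |-2·1 - 1| = |-3| = 3; 3 < 3 — FAILS  ← smallest positive counterexample

Answer: x = 1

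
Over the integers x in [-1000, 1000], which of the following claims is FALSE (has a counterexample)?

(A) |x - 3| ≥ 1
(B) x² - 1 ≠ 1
(A) x = 3: LHS = |3 - 3| = |0| = 0; 0 ≥ 1 — FAILS

(B) Track d = LHS − RHS over the integers in [-1000, 1000]. Equality would need d = 0, but d changes sign only between consecutive integers, jumping over 0:
x = -2: LHS = (-2)² - 1 = 3; 3 ≠ 1 — holds  (d = 2)
x = -1: LHS = (-1)² - 1 = 0; 0 ≠ 1 — holds  (d = -1)
x = 1: LHS = 1² - 1 = 0; 0 ≠ 1 — holds  (d = -1)
x = 2: LHS = 2² - 1 = 3; 3 ≠ 1 — holds  (d = 2)
Away from these crossings d keeps a constant sign, and checking every integer in [-1000, 1000] confirms d ≠ 0 throughout. Hence the two sides are never equal, so the relation holds for every integer in [-1000, 1000].

Only (A) has a counterexample.

Answer: A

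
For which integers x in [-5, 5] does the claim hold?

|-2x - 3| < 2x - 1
Over all integers in [-5, 5], LHS − RHS is smallest at x = 0, where it equals 4:
x = 0: LHS = |-2·0 - 3| = |-3| = 3, RHS = 2·0 - 1 = -1; 3 < -1 — FAILS
At the ends of the range:
x = -5: LHS = |-2·(-5) - 3| = |7| = 7, RHS = 2·(-5) - 1 = -11; 7 < -11 — FAILS
x = 5: LHS = |-2·5 - 3| = |-13| = 13, RHS = 2·5 - 1 = 9; 13 < 9 — FAILS
Hence LHS − RHS is never negative, i.e. LHS ≥ RHS throughout, so the claimed relation (<) fails for every integer in [-5, 5].

Answer: None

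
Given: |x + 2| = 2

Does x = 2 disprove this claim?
Substitute x = 2 into the relation:
x = 2: LHS = |2 + 2| = |4| = 4; 4 = 2 — FAILS

Since the claim fails at x = 2, this value is a counterexample.

Answer: Yes, x = 2 is a counterexample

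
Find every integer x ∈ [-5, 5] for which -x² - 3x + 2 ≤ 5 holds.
Over all integers in [-5, 5], LHS − RHS is largest at x = -1, where it equals -1:
x = -1: LHS = -(-1)² - 3·(-1) + 2 = 4; 4 ≤ 5 — holds
At the ends of the range:
x = -5: LHS = -(-5)² - 3·(-5) + 2 = -8; -8 ≤ 5 — holds
x = 5: LHS = -5² - 3·5 + 2 = -38; -38 ≤ 5 — holds
Hence LHS − RHS is never positive, i.e. LHS ≤ RHS throughout, so the relation holds for every integer in [-5, 5].

Answer: All integers in [-5, 5]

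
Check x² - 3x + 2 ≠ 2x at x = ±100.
x = 100: LHS = 100² - 3·100 + 2 = 9702, RHS = 2·100 = 200; 9702 ≠ 200 — holds
x = -100: LHS = (-100)² - 3·(-100) + 2 = 10302, RHS = 2·(-100) = -200; 10302 ≠ -200 — holds

Answer: Yes, holds for both x = 100 and x = -100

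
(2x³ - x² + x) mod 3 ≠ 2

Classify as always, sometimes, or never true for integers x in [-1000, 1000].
Holds at x = 0: LHS = (2·0³ - 0² + 0) mod 3 = 0 mod 3 = 0; 0 ≠ 2 — holds
Fails at x = 1: LHS = (2·1³ - 1² + 1) mod 3 = 2 mod 3 = 2; 2 ≠ 2 — FAILS
It is satisfied by some integers in the range but not all.

Answer: Sometimes true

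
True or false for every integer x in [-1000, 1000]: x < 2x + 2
The claim fails at x = -2:
x = -2: RHS = 2·(-2) + 2 = -2; -2 < -2 — FAILS

Because a single integer refutes it, the statement is false.

Answer: False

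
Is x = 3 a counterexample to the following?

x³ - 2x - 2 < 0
Substitute x = 3 into the relation:
x = 3: LHS = 3³ - 2·3 - 2 = 19; 19 < 0 — FAILS

Since the claim fails at x = 3, this value is a counterexample.

Answer: Yes, x = 3 is a counterexample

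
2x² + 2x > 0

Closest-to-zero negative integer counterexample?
Testing negative integers from -1 downward:
x = -1: LHS = 2·(-1)² + 2·(-1) = 0; 0 > 0 — FAILS  ← closest negative counterexample to 0

Answer: x = -1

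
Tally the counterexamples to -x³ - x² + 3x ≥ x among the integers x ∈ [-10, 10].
Counterexamples in [-10, 10]: {-1, 2, 3, 4, 5, 6, 7, 8, 9, 10}.

Counting them gives 10 values.

Answer: 10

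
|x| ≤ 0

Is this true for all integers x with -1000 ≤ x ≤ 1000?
The claim fails at x = 1:
x = 1: LHS = |1| = 1; 1 ≤ 0 — FAILS

Because a single integer refutes it, the statement is false.

Answer: False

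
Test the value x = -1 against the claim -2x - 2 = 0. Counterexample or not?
Substitute x = -1 into the relation:
x = -1: LHS = -2·(-1) - 2 = 0; 0 = 0 — holds

The claim holds here, so x = -1 is not a counterexample. (A counterexample exists elsewhere, e.g. x = 0.)

Answer: No, x = -1 is not a counterexample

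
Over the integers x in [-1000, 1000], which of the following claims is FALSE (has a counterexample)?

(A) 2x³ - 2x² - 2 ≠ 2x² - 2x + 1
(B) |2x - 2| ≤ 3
(A) Track d = LHS − RHS over the integers in [-1000, 1000]. Equality would need d = 0, but d changes sign only between consecutive integers, jumping over 0:
x = 1: LHS = 2·1³ - 2·1² - 2 = -2, RHS = 2·1² - 2·1 + 1 = 1; -2 ≠ 1 — holds  (d = -3)
x = 2: LHS = 2·2³ - 2·2² - 2 = 6, RHS = 2·2² - 2·2 + 1 = 5; 6 ≠ 5 — holds  (d = 1)
Away from these crossings d keeps a constant sign, and checking every integer in [-1000, 1000] confirms d ≠ 0 throughout. Hence the two sides are never equal, so the relation holds for every integer in [-1000, 1000].

(B) x = -1: LHS = |2·(-1) - 2| = |-4| = 4; 4 ≤ 3 — FAILS

Only (B) has a counterexample.

Answer: B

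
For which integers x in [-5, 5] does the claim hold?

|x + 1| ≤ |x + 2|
Holds for: {-1, 0, 1, 2, 3, 4, 5}
Fails for: {-5, -4, -3, -2}

Answer: {-1, 0, 1, 2, 3, 4, 5}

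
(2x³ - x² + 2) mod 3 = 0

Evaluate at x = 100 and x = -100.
x = 100: LHS = (2·100³ - 100² + 2) mod 3 = 1990002 mod 3 = 0; 0 = 0 — holds
x = -100: LHS = (2·(-100)³ - (-100)² + 2) mod 3 = (-2009998) mod 3 = 2; 2 = 0 — FAILS

Answer: Partially: holds for x = 100, fails for x = -100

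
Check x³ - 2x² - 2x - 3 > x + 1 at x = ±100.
x = 100: LHS = 100³ - 2·100² - 2·100 - 3 = 979797, RHS = 100 + 1 = 101; 979797 > 101 — holds
x = -100: LHS = (-100)³ - 2·(-100)² - 2·(-100) - 3 = -1019803, RHS = (-100) + 1 = -99; -1019803 > -99 — FAILS

Answer: Partially: holds for x = 100, fails for x = -100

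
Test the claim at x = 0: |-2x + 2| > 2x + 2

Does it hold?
x = 0: LHS = |-2·0 + 2| = |2| = 2, RHS = 2·0 + 2 = 2; 2 > 2 — FAILS

The relation fails at x = 0, so x = 0 is a counterexample.

Answer: No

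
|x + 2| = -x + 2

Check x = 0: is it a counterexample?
Substitute x = 0 into the relation:
x = 0: LHS = |0 + 2| = |2| = 2, RHS = -0 + 2 = 2; 2 = 2 — holds

The claim holds here, so x = 0 is not a counterexample. (A counterexample exists elsewhere, e.g. x = 1.)

Answer: No, x = 0 is not a counterexample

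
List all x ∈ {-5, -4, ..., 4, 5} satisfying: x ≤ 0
Holds for: {-5, -4, -3, -2, -1, 0}
Fails for: {1, 2, 3, 4, 5}

Answer: {-5, -4, -3, -2, -1, 0}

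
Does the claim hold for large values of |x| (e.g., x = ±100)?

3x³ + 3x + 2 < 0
x = 100: LHS = 3·100³ + 3·100 + 2 = 3000302; 3000302 < 0 — FAILS
x = -100: LHS = 3·(-100)³ + 3·(-100) + 2 = -3000298; -3000298 < 0 — holds

Answer: Partially: fails for x = 100, holds for x = -100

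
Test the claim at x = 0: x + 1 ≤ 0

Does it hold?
x = 0: LHS = 0 + 1 = 1; 1 ≤ 0 — FAILS

The relation fails at x = 0, so x = 0 is a counterexample.

Answer: No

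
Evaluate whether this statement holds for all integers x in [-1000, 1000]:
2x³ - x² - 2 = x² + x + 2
The claim fails at x = 0:
x = 0: LHS = 2·0³ - 0² - 2 = -2, RHS = 0² + 0 + 2 = 2; -2 = 2 — FAILS

Because a single integer refutes it, the statement is false.

Answer: False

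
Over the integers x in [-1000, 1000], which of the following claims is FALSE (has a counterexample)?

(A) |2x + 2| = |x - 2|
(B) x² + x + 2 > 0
(A) x = 1: LHS = |2·1 + 2| = |4| = 4, RHS = |1 - 2| = |-1| = 1; 4 = 1 — FAILS

(B) Over all integers in [-1000, 1000], LHS − RHS is smallest at x = 0, where it equals 2:
x = 0: LHS = 0² + 0 + 2 = 2; 2 > 0 — holds
At the ends of the range:
x = -1000: LHS = (-1000)² + (-1000) + 2 = 999002; 999002 > 0 — holds
x = 1000: LHS = 1000² + 1000 + 2 = 1001002; 1001002 > 0 — holds
Hence LHS − RHS is never zero or negative, i.e. LHS > RHS throughout, so the relation holds for every integer in [-1000, 1000].

Only (A) has a counterexample.

Answer: A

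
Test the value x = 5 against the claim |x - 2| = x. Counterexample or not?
Substitute x = 5 into the relation:
x = 5: LHS = |5 - 2| = |3| = 3; 3 = 5 — FAILS

Since the claim fails at x = 5, this value is a counterexample.

Answer: Yes, x = 5 is a counterexample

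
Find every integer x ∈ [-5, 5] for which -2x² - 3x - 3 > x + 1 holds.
Over all integers in [-5, 5], LHS − RHS is largest at x = -1, where it equals -2:
x = -1: LHS = -2·(-1)² - 3·(-1) - 3 = -2, RHS = (-1) + 1 = 0; -2 > 0 — FAILS
At the ends of the range:
x = -5: LHS = -2·(-5)² - 3·(-5) - 3 = -38, RHS = (-5) + 1 = -4; -38 > -4 — FAILS
x = 5: LHS = -2·5² - 3·5 - 3 = -68, RHS = 5 + 1 = 6; -68 > 6 — FAILS
Hence LHS − RHS is never positive, i.e. LHS ≤ RHS throughout, so the claimed relation (>) fails for every integer in [-5, 5].

Answer: None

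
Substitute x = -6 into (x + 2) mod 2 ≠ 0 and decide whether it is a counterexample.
Substitute x = -6 into the relation:
x = -6: LHS = ((-6) + 2) mod 2 = (-4) mod 2 = 0; 0 ≠ 0 — FAILS

Since the claim fails at x = -6, this value is a counterexample.

Answer: Yes, x = -6 is a counterexample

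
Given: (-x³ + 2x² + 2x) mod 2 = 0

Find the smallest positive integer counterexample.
Testing positive integers:
x = 1: LHS = (-1³ + 2·1² + 2·1) mod 2 = 3 mod 2 = 1; 1 = 0 — FAILS  ← smallest positive counterexample

Answer: x = 1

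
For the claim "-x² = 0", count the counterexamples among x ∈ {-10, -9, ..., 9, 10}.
Counterexamples in [-10, 10]: {-10, -9, -8, -7, -6, -5, -4, -3, -2, -1, 1, 2, 3, 4, 5, 6, 7, 8, 9, 10}.

Counting them gives 20 values.

Answer: 20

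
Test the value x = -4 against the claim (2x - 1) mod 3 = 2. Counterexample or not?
Substitute x = -4 into the relation:
x = -4: LHS = (2·(-4) - 1) mod 3 = (-9) mod 3 = 0; 0 = 2 — FAILS

Since the claim fails at x = -4, this value is a counterexample.

Answer: Yes, x = -4 is a counterexample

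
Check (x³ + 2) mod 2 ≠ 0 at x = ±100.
x = 100: LHS = (100³ + 2) mod 2 = 1000002 mod 2 = 0; 0 ≠ 0 — FAILS
x = -100: LHS = ((-100)³ + 2) mod 2 = (-999998) mod 2 = 0; 0 ≠ 0 — FAILS

Answer: No, fails for both x = 100 and x = -100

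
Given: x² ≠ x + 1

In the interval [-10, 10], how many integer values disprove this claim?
Track d = LHS − RHS over the integers in [-10, 10]. Equality would need d = 0, but d changes sign only between consecutive integers, jumping over 0:
x = -1: LHS = (-1)² = 1, RHS = (-1) + 1 = 0; 1 ≠ 0 — holds  (d = 1)
x = 0: LHS = 0² = 0, RHS = 0 + 1 = 1; 0 ≠ 1 — holds  (d = -1)
x = 1: LHS = 1² = 1, RHS = 1 + 1 = 2; 1 ≠ 2 — holds  (d = -1)
x = 2: LHS = 2² = 4, RHS = 2 + 1 = 3; 4 ≠ 3 — holds  (d = 1)
Away from these crossings d keeps a constant sign, and checking every integer in [-10, 10] confirms d ≠ 0 throughout. Hence the two sides are never equal, so the relation holds for every integer in [-10, 10].

No counterexample appears in that range.

Answer: 0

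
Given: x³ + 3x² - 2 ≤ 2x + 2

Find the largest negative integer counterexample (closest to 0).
Testing negative integers from -1 downward:
x = -1: LHS = (-1)³ + 3·(-1)² - 2 = 0, RHS = 2·(-1) + 2 = 0; 0 ≤ 0 — holds
x = -2: LHS = (-2)³ + 3·(-2)² - 2 = 2, RHS = 2·(-2) + 2 = -2; 2 ≤ -2 — FAILS  ← closest negative counterexample to 0

Answer: x = -2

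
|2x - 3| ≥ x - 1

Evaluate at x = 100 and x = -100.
x = 100: LHS = |2·100 - 3| = |197| = 197, RHS = 100 - 1 = 99; 197 ≥ 99 — holds
x = -100: LHS = |2·(-100) - 3| = |-203| = 203, RHS = (-100) - 1 = -101; 203 ≥ -101 — holds

Answer: Yes, holds for both x = 100 and x = -100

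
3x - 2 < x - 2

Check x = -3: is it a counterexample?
Substitute x = -3 into the relation:
x = -3: LHS = 3·(-3) - 2 = -11, RHS = (-3) - 2 = -5; -11 < -5 — holds

The claim holds here, so x = -3 is not a counterexample. (A counterexample exists elsewhere, e.g. x = 0.)

Answer: No, x = -3 is not a counterexample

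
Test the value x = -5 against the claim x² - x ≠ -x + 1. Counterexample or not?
Substitute x = -5 into the relation:
x = -5: LHS = (-5)² - (-5) = 30, RHS = -(-5) + 1 = 6; 30 ≠ 6 — holds

The claim holds here, so x = -5 is not a counterexample. (A counterexample exists elsewhere, e.g. x = 1.)

Answer: No, x = -5 is not a counterexample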